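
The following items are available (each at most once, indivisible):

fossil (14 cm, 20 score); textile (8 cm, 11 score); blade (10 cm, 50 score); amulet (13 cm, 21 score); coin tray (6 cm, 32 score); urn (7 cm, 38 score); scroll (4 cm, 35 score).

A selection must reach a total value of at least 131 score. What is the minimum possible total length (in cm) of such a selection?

Subsets with value ≥ 131, sorted by total length:
- blade+coin tray+urn+scroll: length 27, value 155
- textile+blade+urn+scroll: length 29, value 134
- textile+blade+coin tray+urn: length 31, value 131
- blade+amulet+coin tray+scroll: length 33, value 138
Minimum length: 27 cm.

27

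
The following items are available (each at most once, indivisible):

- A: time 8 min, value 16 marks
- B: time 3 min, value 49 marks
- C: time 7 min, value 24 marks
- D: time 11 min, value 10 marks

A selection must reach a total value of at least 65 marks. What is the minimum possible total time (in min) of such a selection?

10

Subsets with value ≥ 65, sorted by total time:
- B+C: time 10, value 73
- A+B: time 11, value 65
Minimum time: 10 min.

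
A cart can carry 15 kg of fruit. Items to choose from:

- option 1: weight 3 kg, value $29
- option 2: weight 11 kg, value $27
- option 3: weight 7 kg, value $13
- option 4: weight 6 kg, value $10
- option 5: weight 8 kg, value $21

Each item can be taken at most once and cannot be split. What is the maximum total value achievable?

$56

Check high-value combinations within 15 kg:
- option 1+option 2: weight 3+11=14, value 29+27=56
- option 1+option 5: weight 3+8=11, value 29+21=50
- option 1+option 3: weight 3+7=10, value 29+13=42
Best: $56.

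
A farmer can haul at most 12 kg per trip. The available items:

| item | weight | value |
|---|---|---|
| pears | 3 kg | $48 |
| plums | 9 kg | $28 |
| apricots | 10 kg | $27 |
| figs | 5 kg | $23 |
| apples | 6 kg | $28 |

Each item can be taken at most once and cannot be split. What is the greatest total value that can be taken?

$76

Check high-value combinations within 12 kg:
- pears+apples: weight 3+6=9, value 48+28=76
- pears+plums: weight 3+9=12, value 48+28=76
- pears+figs: weight 3+5=8, value 48+23=71
- figs+apples: weight 5+6=11, value 23+28=51
- pears: weight 3, value 48
Best: $76.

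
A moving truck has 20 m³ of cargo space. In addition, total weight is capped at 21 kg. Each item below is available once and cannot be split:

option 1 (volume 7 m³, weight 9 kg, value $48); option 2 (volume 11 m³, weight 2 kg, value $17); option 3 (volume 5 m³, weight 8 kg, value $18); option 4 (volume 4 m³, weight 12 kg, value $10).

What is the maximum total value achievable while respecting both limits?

$66

Feasible sets respecting both limits:
- option 1+option 3: volume 12, weight 17, value 66
- option 1+option 2: volume 18, weight 11, value 65
- option 1+option 4: volume 11, weight 21, value 58
Best: $66.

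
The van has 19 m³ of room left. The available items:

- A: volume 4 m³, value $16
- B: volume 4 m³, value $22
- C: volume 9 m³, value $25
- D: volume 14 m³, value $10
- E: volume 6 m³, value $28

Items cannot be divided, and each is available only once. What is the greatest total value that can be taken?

$75

Check high-value combinations within 19 m³:
- B+C+E: volume 4+9+6=19, value 22+25+28=75
- A+C+E: volume 4+9+6=19, value 16+25+28=69
- A+B+E: volume 4+4+6=14, value 16+22+28=66
Best: $75.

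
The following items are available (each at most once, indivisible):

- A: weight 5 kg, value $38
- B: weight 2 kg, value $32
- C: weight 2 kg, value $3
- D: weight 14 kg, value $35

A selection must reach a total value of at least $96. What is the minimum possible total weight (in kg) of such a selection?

Subsets with value ≥ 96, sorted by total weight:
- A+B+D: weight 21, value 105
- A+B+C+D: weight 23, value 108
Minimum weight: 21 kg.

21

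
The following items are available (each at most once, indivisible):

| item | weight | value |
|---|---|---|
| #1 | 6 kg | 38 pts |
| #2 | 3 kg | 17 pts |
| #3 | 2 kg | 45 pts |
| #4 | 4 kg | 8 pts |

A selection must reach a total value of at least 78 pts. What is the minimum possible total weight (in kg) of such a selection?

8

Subsets with value ≥ 78, sorted by total weight:
- #1+#3: weight 8, value 83
- #1+#2+#3: weight 11, value 100
Minimum weight: 8 kg.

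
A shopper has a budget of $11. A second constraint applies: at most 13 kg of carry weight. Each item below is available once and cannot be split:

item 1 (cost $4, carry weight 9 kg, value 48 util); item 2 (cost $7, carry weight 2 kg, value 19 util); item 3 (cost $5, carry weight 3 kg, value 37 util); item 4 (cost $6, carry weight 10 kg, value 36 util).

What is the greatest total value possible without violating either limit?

Feasible sets respecting both limits:
- item 1+item 3: cost 9, carry weight 12, value 85
- item 3+item 4: cost 11, carry weight 13, value 73
- item 1+item 2: cost 11, carry weight 11, value 67
Best: 85 util.

85 util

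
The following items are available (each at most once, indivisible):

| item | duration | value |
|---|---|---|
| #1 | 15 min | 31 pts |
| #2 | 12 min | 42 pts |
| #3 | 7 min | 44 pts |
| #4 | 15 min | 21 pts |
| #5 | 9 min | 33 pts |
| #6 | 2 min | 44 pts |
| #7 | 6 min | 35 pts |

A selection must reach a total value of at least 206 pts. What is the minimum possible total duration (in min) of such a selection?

Subsets with value ≥ 206, sorted by total duration:
- #1+#2+#3+#5+#6+#7: duration 51, value 229
- #2+#3+#4+#5+#6+#7: duration 51, value 219
- #1+#3+#4+#5+#6+#7: duration 54, value 208
- #1+#2+#3+#4+#6+#7: duration 57, value 217
Minimum duration: 51 min.

51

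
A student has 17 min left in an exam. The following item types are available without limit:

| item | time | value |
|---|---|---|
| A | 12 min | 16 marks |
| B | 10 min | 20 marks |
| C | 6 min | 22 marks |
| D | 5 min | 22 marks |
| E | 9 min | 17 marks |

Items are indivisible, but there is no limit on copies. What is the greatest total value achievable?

66 marks

Best value-per-unit is D at 22/5; filling with it alone gives 3×22 = 66.
Optimal mix: 2×C + 1×D → time 17, value 66.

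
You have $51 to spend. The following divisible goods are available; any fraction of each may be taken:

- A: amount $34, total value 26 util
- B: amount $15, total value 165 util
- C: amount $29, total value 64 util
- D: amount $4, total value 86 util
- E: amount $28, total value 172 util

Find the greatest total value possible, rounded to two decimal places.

Take in order of value per unit:
- D (86/4 per unit): all 4 → value 86, running total 86.00
- B (165/15 per unit): all 15 → value 165, running total 251.00
- E (172/28 per unit): all 28 → value 172, running total 423.00
- C (64/29 per unit): 4 of 29 → value 4×64/29 = 8.8276, running total 431.83
Total 431.83.

431.83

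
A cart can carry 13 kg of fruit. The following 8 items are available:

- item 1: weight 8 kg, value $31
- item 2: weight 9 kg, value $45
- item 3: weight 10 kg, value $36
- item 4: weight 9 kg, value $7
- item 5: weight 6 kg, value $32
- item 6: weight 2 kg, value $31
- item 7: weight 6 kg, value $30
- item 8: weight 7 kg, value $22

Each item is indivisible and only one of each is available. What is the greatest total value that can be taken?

Check high-value combinations within 13 kg:
- item 2+item 6: weight 9+2=11, value 45+31=76
- item 3+item 6: weight 10+2=12, value 36+31=67
- item 5+item 6: weight 6+2=8, value 32+31=63
Best: $76.

$76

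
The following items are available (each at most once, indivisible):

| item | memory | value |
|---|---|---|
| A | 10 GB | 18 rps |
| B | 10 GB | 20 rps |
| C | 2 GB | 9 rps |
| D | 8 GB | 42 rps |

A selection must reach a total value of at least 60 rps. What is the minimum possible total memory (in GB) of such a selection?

Subsets with value ≥ 60, sorted by total memory:
- B+D: memory 18, value 62
- A+D: memory 18, value 60
- B+C+D: memory 20, value 71
- A+C+D: memory 20, value 69
Minimum memory: 18 GB.

18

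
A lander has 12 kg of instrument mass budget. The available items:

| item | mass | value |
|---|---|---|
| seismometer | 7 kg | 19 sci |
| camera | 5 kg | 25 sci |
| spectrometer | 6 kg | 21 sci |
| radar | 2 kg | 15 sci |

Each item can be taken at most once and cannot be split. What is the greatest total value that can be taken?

Check high-value combinations within 12 kg:
- camera+spectrometer: mass 5+6=11, value 25+21=46
- seismometer+camera: mass 7+5=12, value 19+25=44
- camera+radar: mass 5+2=7, value 25+15=40
- spectrometer+radar: mass 6+2=8, value 21+15=36
Best: 46 sci.

46 sci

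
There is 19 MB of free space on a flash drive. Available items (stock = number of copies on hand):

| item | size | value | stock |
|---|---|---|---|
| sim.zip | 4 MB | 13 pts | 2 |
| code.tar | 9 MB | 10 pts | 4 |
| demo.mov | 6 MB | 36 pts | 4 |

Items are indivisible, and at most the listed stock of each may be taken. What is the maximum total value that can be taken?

Top feasible selections:
- 3×demo.mov: size 18, value 108
- 1×sim.zip + 2×demo.mov: size 16, value 85
- 2×demo.mov: size 12, value 72
- 2×sim.zip + 1×demo.mov: size 14, value 62
Best: 108 pts.

108 pts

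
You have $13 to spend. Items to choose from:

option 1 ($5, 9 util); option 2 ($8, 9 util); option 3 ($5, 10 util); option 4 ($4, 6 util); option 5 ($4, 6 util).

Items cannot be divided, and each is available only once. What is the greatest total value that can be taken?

Check high-value combinations within $13:
- option 3+option 4+option 5: cost 5+4+4=13, value 10+6+6=22
- option 1+option 4+option 5: cost 5+4+4=13, value 9+6+6=21
- option 1+option 3: cost 5+5=10, value 9+10=19
- option 2+option 3: cost 8+5=13, value 9+10=19
- option 1+option 2: cost 5+8=13, value 9+9=18
Best: 22 util.

22 util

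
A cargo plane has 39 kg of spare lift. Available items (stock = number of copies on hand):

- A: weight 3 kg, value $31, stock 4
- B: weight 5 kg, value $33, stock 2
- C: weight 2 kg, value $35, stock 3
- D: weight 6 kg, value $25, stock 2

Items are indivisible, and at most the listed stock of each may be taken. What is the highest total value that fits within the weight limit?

$320

Top feasible selections:
- 4×A + 2×B + 3×C + 1×D: weight 34, value 320
- 3×A + 2×B + 3×C + 2×D: weight 37, value 314
- 4×A + 1×B + 3×C + 2×D: weight 35, value 312
Best: $320.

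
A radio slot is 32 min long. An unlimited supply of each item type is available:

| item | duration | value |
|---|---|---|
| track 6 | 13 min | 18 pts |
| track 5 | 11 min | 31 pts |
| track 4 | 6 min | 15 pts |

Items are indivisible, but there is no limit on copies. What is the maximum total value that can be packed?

Best value-per-unit is track 5 at 31/11; filling with it alone gives 2×31 = 62.
Optimal mix: 2×track 5 + 1×track 4 → duration 28, value 77.

77 pts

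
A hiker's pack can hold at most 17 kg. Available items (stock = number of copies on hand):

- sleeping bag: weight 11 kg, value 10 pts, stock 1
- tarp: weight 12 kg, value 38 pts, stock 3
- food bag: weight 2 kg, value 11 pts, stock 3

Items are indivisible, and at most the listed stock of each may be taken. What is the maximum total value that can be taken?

Top feasible selections:
- 1×tarp + 2×food bag: weight 16, value 60
- 1×tarp + 1×food bag: weight 14, value 49
- 1×sleeping bag + 3×food bag: weight 17, value 43
Best: 60 pts.

60 pts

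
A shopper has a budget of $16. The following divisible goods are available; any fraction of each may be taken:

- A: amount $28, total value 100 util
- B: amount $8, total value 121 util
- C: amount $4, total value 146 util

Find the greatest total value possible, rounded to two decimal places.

Take in order of value per unit:
- C (146/4 per unit): all 4 → value 146, running total 146.00
- B (121/8 per unit): all 8 → value 121, running total 267.00
- A (100/28 per unit): 4 of 28 → value 4×100/28 = 14.2857, running total 281.29
Total 281.29.

281.29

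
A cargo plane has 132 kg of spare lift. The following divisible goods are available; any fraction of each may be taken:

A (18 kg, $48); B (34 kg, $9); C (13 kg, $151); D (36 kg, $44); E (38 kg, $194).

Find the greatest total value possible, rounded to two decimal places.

444.15

Take in order of value per unit:
- C (151/13 per unit): all 13 → value 151, running total 151.00
- E (194/38 per unit): all 38 → value 194, running total 345.00
- A (48/18 per unit): all 18 → value 48, running total 393.00
- D (44/36 per unit): all 36 → value 44, running total 437.00
- B (9/34 per unit): 27 of 34 → value 27×9/34 = 7.1471, running total 444.15
Total 444.15.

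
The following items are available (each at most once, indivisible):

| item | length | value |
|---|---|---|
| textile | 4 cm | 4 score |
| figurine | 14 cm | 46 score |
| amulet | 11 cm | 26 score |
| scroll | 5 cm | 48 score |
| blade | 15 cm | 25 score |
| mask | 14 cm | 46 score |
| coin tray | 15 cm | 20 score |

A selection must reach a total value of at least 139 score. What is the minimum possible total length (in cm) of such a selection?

33

Subsets with value ≥ 139, sorted by total length:
- figurine+scroll+mask: length 33, value 140
- textile+figurine+scroll+mask: length 37, value 144
Minimum length: 33 cm.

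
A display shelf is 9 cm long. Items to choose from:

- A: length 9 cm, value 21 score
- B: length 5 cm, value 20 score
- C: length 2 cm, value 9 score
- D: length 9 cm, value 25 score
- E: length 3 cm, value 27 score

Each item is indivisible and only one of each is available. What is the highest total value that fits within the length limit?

This is a 0/1 knapsack; check combinations near the capacity.
- B+E: length 5+3=8, value 20+27=47
- C+E: length 2+3=5, value 9+27=36
- B+C: length 5+2=7, value 20+9=29
- E: length 3, value 27
Best: 47 score.

47 score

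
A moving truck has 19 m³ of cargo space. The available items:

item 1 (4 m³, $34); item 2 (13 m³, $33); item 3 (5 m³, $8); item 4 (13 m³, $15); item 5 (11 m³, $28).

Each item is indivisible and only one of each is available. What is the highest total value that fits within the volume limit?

Check high-value combinations within 19 m³:
- item 1+item 2: volume 4+13=17, value 34+33=67
- item 1+item 5: volume 4+11=15, value 34+28=62
- item 1+item 4: volume 4+13=17, value 34+15=49
- item 1+item 3: volume 4+5=9, value 34+8=42
Best: $67.

$67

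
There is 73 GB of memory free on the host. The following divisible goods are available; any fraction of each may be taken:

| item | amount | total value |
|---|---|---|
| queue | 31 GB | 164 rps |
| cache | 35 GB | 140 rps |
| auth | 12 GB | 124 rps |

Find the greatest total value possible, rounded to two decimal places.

Take in order of value per unit:
- auth (124/12 per unit): all 12 → value 124, running total 124.00
- queue (164/31 per unit): all 31 → value 164, running total 288.00
- cache (140/35 per unit): 30 of 35 → value 30×140/35 = 120.0000, running total 408.00
Total 408.00.

408.00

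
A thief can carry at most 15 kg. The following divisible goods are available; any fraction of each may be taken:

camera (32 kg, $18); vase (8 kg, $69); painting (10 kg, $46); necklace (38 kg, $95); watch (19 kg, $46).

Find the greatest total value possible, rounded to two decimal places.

Take in order of value per unit:
- vase (69/8 per unit): all 8 → value 69, running total 69.00
- painting (46/10 per unit): 7 of 10 → value 7×46/10 = 32.2000, running total 101.20
Total 101.20.

101.20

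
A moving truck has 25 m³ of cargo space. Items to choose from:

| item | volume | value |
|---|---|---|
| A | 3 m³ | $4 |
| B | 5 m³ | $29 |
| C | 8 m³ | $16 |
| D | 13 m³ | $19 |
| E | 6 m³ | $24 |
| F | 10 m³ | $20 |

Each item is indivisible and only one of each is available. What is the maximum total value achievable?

$77

Check high-value combinations within 25 m³:
- A+B+E+F: volume 3+5+6+10=24, value 4+29+24+20=77
- B+E+F: volume 5+6+10=21, value 29+24+20=73
- A+B+C+E: volume 3+5+8+6=22, value 4+29+16+24=73
- B+D+E: volume 5+13+6=24, value 29+19+24=72
Best: $77.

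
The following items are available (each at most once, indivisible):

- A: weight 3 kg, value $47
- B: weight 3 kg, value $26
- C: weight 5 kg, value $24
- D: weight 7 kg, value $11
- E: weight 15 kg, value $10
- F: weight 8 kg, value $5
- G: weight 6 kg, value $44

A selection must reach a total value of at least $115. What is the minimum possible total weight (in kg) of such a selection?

Subsets with value ≥ 115, sorted by total weight:
- A+B+G: weight 12, value 117
- A+C+G: weight 14, value 115
- A+B+C+G: weight 17, value 141
- A+B+D+G: weight 19, value 128
Minimum weight: 12 kg.

12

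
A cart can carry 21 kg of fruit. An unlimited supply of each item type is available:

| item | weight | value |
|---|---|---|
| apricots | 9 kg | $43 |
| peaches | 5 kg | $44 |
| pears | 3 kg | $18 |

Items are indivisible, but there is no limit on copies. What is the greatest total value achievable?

Best value-per-unit is peaches at 44/5, and filling with it alone uses weight 4×5=20. No mix of the others beats 4×44 = 176.

$176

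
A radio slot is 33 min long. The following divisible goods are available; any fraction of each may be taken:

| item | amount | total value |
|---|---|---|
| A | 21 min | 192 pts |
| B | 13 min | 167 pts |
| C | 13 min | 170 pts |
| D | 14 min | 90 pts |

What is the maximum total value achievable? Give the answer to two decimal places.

401.00

Take in order of value per unit:
- C (170/13 per unit): all 13 → value 170, running total 170.00
- B (167/13 per unit): all 13 → value 167, running total 337.00
- A (192/21 per unit): 7 of 21 → value 7×192/21 = 64.0000, running total 401.00
Total 401.00.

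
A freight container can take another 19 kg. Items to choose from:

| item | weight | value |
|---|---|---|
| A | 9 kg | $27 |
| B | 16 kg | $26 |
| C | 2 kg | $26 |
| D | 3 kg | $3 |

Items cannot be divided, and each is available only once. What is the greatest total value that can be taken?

Check high-value combinations within 19 kg:
- A+C+D: weight 9+2+3=14, value 27+26+3=56
- A+C: weight 9+2=11, value 27+26=53
- B+C: weight 16+2=18, value 26+26=52
- A+D: weight 9+3=12, value 27+3=30
- C+D: weight 2+3=5, value 26+3=29
Best: $56.

$56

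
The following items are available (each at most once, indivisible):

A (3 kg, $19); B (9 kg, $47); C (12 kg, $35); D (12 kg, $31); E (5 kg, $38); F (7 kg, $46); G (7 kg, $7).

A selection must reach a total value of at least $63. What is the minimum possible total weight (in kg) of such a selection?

10

Subsets with value ≥ 63, sorted by total weight:
- A+F: weight 10, value 65
- E+F: weight 12, value 84
- A+B: weight 12, value 66
Minimum weight: 10 kg.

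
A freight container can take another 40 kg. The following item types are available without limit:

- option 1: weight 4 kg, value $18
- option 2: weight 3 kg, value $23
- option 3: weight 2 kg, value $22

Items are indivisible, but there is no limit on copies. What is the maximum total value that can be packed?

$440

Best value-per-unit is option 3 at 22/2, and filling with it alone uses weight 20×2=40. No mix of the others beats 20×22 = 440.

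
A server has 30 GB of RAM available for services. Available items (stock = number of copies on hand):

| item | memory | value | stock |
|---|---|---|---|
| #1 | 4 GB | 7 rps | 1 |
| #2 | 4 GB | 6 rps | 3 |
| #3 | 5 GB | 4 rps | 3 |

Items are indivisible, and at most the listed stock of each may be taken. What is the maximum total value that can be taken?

33 rps

Best selections within memory 30 and stock limits:
- 1×#1 + 3×#2 + 2×#3: memory 26, value 33
- 1×#1 + 2×#2 + 3×#3: memory 27, value 31
Best: 33 rps.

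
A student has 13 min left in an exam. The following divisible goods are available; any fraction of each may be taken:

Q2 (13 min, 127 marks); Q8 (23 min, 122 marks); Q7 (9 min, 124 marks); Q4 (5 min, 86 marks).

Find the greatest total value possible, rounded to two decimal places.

196.22

Take in order of value per unit:
- Q4 (86/5 per unit): all 5 → value 86, running total 86.00
- Q7 (124/9 per unit): 8 of 9 → value 8×124/9 = 110.2222, running total 196.22
Total 196.22.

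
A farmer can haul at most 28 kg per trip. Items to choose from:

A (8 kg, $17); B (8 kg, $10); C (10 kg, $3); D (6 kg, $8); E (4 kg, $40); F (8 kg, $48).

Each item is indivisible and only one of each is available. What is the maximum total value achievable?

$115

Check high-value combinations within 28 kg:
- A+B+E+F: weight 8+8+4+8=28, value 17+10+40+48=115
- A+D+E+F: weight 8+6+4+8=26, value 17+8+40+48=113
- B+D+E+F: weight 8+6+4+8=26, value 10+8+40+48=106
- A+E+F: weight 8+4+8=20, value 17+40+48=105
- C+D+E+F: weight 10+6+4+8=28, value 3+8+40+48=99
Best: $115.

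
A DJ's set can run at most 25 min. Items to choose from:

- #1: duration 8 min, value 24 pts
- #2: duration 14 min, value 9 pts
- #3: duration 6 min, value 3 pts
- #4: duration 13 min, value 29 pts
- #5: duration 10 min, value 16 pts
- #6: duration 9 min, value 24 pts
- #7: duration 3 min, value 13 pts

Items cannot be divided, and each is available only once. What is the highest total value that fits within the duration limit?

Check high-value combinations within 25 min:
- #1+#4+#7: duration 8+13+3=24, value 24+29+13=66
- #4+#6+#7: duration 13+9+3=25, value 29+24+13=66
- #1+#6+#7: duration 8+9+3=20, value 24+24+13=61
Best: 66 pts.

66 pts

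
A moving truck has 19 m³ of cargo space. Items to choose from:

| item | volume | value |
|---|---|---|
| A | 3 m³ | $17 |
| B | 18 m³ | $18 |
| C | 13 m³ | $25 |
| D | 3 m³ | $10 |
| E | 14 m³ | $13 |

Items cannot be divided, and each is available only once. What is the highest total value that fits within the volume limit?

$52

Check high-value combinations within 19 m³:
- A+C+D: volume 3+13+3=19, value 17+25+10=52
- A+C: volume 3+13=16, value 17+25=42
- C+D: volume 13+3=16, value 25+10=35
- A+E: volume 3+14=17, value 17+13=30
Best: $52.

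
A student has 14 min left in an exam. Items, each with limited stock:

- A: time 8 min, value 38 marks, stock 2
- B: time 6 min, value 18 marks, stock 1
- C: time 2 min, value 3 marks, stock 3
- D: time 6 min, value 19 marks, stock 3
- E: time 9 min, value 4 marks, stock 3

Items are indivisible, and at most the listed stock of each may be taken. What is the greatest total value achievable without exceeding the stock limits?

57 marks

Top feasible selections:
- 1×A + 1×D: time 14, value 57
- 1×A + 1×B: time 14, value 56
Best: 57 marks.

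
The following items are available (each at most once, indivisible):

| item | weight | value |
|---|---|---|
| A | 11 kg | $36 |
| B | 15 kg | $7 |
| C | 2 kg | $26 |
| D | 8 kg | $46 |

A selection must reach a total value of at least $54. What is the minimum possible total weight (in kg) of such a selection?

10

Subsets with value ≥ 54, sorted by total weight:
- C+D: weight 10, value 72
- A+C: weight 13, value 62
Minimum weight: 10 kg.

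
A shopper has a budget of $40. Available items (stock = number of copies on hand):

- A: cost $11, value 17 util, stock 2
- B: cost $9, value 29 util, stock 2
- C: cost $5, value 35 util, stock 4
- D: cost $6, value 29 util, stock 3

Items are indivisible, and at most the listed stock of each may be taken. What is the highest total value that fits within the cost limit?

Top feasible selections:
- 4×C + 3×D: cost 38, value 227
- 4×C + 2×D: cost 32, value 198
- 1×B + 4×C + 1×D: cost 35, value 198
Best: 227 util.

227 util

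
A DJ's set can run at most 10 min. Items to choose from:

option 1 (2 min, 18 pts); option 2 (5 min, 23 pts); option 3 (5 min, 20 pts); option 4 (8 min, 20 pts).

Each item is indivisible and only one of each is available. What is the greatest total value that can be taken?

This is a 0/1 knapsack; check combinations near the capacity.
- option 2+option 3: duration 5+5=10, value 23+20=43
- option 1+option 2: duration 2+5=7, value 18+23=41
- option 1+option 3: duration 2+5=7, value 18+20=38
- option 1+option 4: duration 2+8=10, value 18+20=38
- option 2: duration 5, value 23
Best: 43 pts.

43 pts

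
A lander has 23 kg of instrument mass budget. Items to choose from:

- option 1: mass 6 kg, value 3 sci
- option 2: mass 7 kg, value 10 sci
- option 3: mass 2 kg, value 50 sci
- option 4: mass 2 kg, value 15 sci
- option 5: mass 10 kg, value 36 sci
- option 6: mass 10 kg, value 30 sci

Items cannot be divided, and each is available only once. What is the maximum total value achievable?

Check high-value combinations within 23 kg:
- option 3+option 5+option 6: mass 2+10+10=22, value 50+36+30=116
- option 2+option 3+option 4+option 5: mass 7+2+2+10=21, value 10+50+15+36=111
- option 2+option 3+option 4+option 6: mass 7+2+2+10=21, value 10+50+15+30=105
- option 1+option 3+option 4+option 5: mass 6+2+2+10=20, value 3+50+15+36=104
Best: 116 sci.

116 sci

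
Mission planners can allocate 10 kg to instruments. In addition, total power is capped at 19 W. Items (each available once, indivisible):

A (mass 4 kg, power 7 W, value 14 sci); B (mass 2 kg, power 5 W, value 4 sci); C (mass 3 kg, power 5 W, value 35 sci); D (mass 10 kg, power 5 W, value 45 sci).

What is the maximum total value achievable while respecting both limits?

53 sci

Feasible sets respecting both limits:
- A+B+C: mass 9, power 17, value 53
- A+C: mass 7, power 12, value 49
- D: mass 10, power 5, value 45
Best: 53 sci.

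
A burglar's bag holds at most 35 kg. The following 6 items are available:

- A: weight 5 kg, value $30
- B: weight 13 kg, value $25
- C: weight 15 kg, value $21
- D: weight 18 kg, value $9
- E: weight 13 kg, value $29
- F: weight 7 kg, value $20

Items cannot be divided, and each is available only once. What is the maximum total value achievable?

Check high-value combinations within 35 kg:
- A+B+E: weight 5+13+13=31, value 30+25+29=84
- A+C+E: weight 5+15+13=33, value 30+21+29=80
- A+E+F: weight 5+13+7=25, value 30+29+20=79
Best: $84.

$84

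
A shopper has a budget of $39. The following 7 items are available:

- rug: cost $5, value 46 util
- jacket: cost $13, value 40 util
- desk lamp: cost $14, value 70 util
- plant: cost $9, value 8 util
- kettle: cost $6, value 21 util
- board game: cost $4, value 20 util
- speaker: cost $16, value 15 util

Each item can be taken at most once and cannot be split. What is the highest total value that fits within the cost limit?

Check high-value combinations within $39:
- rug+jacket+desk lamp+kettle: cost 5+13+14+6=38, value 46+40+70+21=177
- rug+jacket+desk lamp+board game: cost 5+13+14+4=36, value 46+40+70+20=176
- rug+desk lamp+plant+kettle+board game: cost 5+14+9+6+4=38, value 46+70+8+21+20=165
- rug+desk lamp+kettle+board game: cost 5+14+6+4=29, value 46+70+21+20=157
- rug+jacket+desk lamp: cost 5+13+14=32, value 46+40+70=156
Best: 177 util.

177 util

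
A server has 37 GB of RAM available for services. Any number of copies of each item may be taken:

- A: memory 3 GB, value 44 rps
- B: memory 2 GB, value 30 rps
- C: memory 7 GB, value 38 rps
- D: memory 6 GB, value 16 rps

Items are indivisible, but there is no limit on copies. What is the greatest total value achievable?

Best value-per-unit is B at 30/2; filling with it alone gives 18×30 = 540.
Optimal mix: 1×A + 17×B → memory 37, value 554.

554 rps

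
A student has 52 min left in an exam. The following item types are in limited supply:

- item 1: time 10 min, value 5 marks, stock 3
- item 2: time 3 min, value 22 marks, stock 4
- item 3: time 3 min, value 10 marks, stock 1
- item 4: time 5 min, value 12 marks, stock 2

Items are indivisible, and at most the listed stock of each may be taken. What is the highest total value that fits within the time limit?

Top feasible selections:
- 2×item 1 + 4×item 2 + 1×item 3 + 2×item 4: time 45, value 132
- 1×item 1 + 4×item 2 + 1×item 3 + 2×item 4: time 35, value 127
- 3×item 1 + 4×item 2 + 2×item 4: time 52, value 127
- 3×item 1 + 4×item 2 + 1×item 3 + 1×item 4: time 50, value 125
Best: 132 marks.

132 marks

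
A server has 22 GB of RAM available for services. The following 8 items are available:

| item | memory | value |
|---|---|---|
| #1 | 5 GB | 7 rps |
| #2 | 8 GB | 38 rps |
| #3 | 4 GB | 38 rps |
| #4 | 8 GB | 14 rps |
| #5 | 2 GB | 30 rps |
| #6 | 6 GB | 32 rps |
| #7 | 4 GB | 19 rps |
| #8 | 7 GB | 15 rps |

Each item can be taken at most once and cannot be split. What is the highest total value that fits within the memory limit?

138 rps

This is a 0/1 knapsack; check combinations near the capacity.
- #2+#3+#5+#6: memory 8+4+2+6=20, value 38+38+30+32=138
- #2+#3+#6+#7: memory 8+4+6+4=22, value 38+38+32+19=127
- #1+#3+#5+#6+#7: memory 5+4+2+6+4=21, value 7+38+30+32+19=126
- #2+#3+#5+#7: memory 8+4+2+4=18, value 38+38+30+19=125
Best: 138 rps.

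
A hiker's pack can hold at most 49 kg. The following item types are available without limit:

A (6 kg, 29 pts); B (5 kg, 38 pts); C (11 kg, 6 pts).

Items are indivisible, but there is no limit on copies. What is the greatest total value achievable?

Best value-per-unit is B at 38/5, and filling with it alone uses weight 9×5=45. No mix of the others beats 9×38 = 342.

342 pts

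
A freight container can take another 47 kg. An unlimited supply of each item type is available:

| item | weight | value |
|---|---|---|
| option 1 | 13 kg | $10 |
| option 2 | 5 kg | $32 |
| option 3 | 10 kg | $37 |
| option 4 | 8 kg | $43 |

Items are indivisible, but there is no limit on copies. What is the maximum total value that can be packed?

Best value-per-unit is option 2 at 32/5, and filling with it alone uses weight 9×5=45. No mix of the others beats 9×32 = 288.

$288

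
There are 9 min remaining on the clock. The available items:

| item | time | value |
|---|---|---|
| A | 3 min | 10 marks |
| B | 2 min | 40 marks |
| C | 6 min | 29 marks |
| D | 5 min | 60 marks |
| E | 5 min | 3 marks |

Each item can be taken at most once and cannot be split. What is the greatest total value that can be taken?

Check high-value combinations within 9 min:
- B+D: time 2+5=7, value 40+60=100
- A+D: time 3+5=8, value 10+60=70
- B+C: time 2+6=8, value 40+29=69
- D: time 5, value 60
Best: 100 marks.

100 marks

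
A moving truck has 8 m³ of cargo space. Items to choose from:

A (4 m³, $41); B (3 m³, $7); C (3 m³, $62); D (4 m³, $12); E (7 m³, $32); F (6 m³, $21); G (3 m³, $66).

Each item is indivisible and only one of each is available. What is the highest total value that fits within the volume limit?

$128

Check high-value combinations within 8 m³:
- C+G: volume 3+3=6, value 62+66=128
- A+G: volume 4+3=7, value 41+66=107
- A+C: volume 4+3=7, value 41+62=103
Best: $128.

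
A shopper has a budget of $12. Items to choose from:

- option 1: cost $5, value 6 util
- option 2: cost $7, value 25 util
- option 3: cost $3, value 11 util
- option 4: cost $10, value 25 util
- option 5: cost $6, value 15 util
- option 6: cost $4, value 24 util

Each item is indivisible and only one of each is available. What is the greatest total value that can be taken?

This is a 0/1 knapsack; check combinations near the capacity.
- option 2+option 6: cost 7+4=11, value 25+24=49
- option 1+option 3+option 6: cost 5+3+4=12, value 6+11+24=41
- option 5+option 6: cost 6+4=10, value 15+24=39
- option 2+option 3: cost 7+3=10, value 25+11=36
- option 3+option 6: cost 3+4=7, value 11+24=35
Best: 49 util.

49 util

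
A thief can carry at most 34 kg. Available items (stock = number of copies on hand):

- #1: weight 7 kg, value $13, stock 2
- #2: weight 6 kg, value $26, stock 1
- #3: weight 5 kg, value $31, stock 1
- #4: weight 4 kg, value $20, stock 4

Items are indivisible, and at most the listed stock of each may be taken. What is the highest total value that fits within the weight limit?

Top feasible selections:
- 1×#1 + 1×#2 + 1×#3 + 4×#4: weight 34, value 150
- 1×#2 + 1×#3 + 4×#4: weight 27, value 137
- 1×#1 + 1×#2 + 1×#3 + 3×#4: weight 30, value 130
Best: $150.

$150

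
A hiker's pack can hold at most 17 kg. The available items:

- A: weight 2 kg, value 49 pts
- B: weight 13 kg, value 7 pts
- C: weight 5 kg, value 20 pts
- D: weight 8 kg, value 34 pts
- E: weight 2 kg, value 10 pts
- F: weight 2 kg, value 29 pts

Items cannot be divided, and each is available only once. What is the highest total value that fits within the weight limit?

132 pts

Check high-value combinations within 17 kg:
- A+C+D+F: weight 2+5+8+2=17, value 49+20+34+29=132
- A+D+E+F: weight 2+8+2+2=14, value 49+34+10+29=122
- A+C+D+E: weight 2+5+8+2=17, value 49+20+34+10=113
Best: 132 pts.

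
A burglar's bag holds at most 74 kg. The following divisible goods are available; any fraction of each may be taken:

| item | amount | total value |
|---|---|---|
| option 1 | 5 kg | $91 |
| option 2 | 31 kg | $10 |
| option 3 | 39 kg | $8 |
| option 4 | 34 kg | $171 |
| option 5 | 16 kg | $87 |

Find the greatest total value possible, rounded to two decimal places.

Take in order of value per unit:
- option 1 (91/5 per unit): all 5 → value 91, running total 91.00
- option 5 (87/16 per unit): all 16 → value 87, running total 178.00
- option 4 (171/34 per unit): all 34 → value 171, running total 349.00
- option 2 (10/31 per unit): 19 of 31 → value 19×10/31 = 6.1290, running total 355.13
Total 355.13.

355.13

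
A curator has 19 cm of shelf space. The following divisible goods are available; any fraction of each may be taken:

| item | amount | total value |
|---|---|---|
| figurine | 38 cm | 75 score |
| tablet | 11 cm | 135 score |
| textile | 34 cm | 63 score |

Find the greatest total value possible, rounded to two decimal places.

Take in order of value per unit:
- tablet (135/11 per unit): all 11 → value 135, running total 135.00
- figurine (75/38 per unit): 8 of 38 → value 8×75/38 = 15.7895, running total 150.79
Total 150.79.

150.79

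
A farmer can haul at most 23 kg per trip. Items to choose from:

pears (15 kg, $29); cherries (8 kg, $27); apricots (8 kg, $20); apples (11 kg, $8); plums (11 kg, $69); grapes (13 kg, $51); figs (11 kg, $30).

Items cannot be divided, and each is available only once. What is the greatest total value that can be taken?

This is a 0/1 knapsack; check combinations near the capacity.
- plums+figs: weight 11+11=22, value 69+30=99
- cherries+plums: weight 8+11=19, value 27+69=96
- apricots+plums: weight 8+11=19, value 20+69=89
- cherries+grapes: weight 8+13=21, value 27+51=78
- apples+plums: weight 11+11=22, value 8+69=77
Best: $99.

$99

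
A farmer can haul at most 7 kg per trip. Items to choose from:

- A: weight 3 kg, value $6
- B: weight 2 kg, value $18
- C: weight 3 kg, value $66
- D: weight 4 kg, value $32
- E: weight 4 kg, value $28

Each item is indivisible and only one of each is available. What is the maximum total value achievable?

$98

Check high-value combinations within 7 kg:
- C+D: weight 3+4=7, value 66+32=98
- C+E: weight 3+4=7, value 66+28=94
- B+C: weight 2+3=5, value 18+66=84
Best: $98.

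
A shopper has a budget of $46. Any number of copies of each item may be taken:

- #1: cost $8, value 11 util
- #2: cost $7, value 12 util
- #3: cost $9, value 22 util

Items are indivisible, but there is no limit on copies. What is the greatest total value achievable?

Best value-per-unit is #3 at 22/9, and filling with it alone uses cost 5×9=45. No mix of the others beats 5×22 = 110.

110 util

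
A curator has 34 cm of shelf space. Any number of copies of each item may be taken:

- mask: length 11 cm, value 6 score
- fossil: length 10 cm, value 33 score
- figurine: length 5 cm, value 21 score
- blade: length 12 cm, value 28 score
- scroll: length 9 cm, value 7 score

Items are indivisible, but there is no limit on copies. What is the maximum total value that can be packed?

126 score

Best value-per-unit is figurine at 21/5, and filling with it alone uses length 6×5=30. No mix of the others beats 6×21 = 126.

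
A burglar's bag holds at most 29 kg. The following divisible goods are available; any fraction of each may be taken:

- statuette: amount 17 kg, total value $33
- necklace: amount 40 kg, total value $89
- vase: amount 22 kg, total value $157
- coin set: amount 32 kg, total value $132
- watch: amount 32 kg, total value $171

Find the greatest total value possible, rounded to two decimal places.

Take in order of value per unit:
- vase (157/22 per unit): all 22 → value 157, running total 157.00
- watch (171/32 per unit): 7 of 32 → value 7×171/32 = 37.4063, running total 194.41
Total 194.41.

194.41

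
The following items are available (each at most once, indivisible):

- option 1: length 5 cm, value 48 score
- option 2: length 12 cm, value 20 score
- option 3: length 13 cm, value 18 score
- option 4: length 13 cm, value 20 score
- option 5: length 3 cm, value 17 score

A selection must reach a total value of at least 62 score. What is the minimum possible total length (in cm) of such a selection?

Subsets with value ≥ 62, sorted by total length:
- option 1+option 5: length 8, value 65
- option 1+option 2: length 17, value 68
- option 1+option 4: length 18, value 68
Minimum length: 8 cm.

8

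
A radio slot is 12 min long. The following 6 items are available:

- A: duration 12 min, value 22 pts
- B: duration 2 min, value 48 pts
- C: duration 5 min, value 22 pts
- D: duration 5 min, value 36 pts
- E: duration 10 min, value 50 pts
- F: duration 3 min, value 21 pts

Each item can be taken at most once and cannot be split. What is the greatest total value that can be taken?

106 pts

Check high-value combinations within 12 min:
- B+C+D: duration 2+5+5=12, value 48+22+36=106
- B+D+F: duration 2+5+3=10, value 48+36+21=105
- B+E: duration 2+10=12, value 48+50=98
- B+C+F: duration 2+5+3=10, value 48+22+21=91
Best: 106 pts.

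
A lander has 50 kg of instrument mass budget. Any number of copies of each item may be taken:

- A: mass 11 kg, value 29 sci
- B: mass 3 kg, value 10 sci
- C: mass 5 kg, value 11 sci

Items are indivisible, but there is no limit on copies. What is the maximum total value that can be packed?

Best value-per-unit is B at 10/3; filling with it alone gives 16×10 = 160.
Optimal mix: 15×B + 1×C → mass 50, value 161.

161 sci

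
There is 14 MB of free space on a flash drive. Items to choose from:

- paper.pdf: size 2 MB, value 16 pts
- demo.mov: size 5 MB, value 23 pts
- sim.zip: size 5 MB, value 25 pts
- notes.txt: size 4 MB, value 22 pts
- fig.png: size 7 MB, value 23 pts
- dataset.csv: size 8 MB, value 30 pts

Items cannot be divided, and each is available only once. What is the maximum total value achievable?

70 pts

Check high-value combinations within 14 MB:
- demo.mov+sim.zip+notes.txt: size 5+5+4=14, value 23+25+22=70
- paper.pdf+notes.txt+dataset.csv: size 2+4+8=14, value 16+22+30=68
- paper.pdf+demo.mov+sim.zip: size 2+5+5=12, value 16+23+25=64
Best: 70 pts.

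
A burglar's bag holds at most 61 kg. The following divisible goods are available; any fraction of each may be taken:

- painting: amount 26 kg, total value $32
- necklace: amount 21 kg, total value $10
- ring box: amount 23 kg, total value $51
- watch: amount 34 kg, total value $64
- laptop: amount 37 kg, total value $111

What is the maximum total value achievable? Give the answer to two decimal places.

Take in order of value per unit:
- laptop (111/37 per unit): all 37 → value 111, running total 111.00
- ring box (51/23 per unit): all 23 → value 51, running total 162.00
- watch (64/34 per unit): 1 of 34 → value 1×64/34 = 1.8824, running total 163.88
Total 163.88.

163.88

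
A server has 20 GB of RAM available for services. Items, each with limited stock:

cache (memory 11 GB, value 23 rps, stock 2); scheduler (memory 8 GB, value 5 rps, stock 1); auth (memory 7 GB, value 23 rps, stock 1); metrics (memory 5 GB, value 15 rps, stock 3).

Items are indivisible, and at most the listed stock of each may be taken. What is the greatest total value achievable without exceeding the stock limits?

53 rps

Top feasible selections:
- 1×auth + 2×metrics: memory 17, value 53
- 1×cache + 1×auth: memory 18, value 46
Best: 53 rps.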